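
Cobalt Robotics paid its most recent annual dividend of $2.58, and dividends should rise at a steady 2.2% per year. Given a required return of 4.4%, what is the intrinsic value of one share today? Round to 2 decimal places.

$119.85

Gordon growth model: P₀ = D₁/(r − g). D₁ = 2.58 × (1 + 0.022) = 2.6368.
P₀ = 2.6368 / (0.044 − 0.022) = 2.6368 / 0.022 = 119.8527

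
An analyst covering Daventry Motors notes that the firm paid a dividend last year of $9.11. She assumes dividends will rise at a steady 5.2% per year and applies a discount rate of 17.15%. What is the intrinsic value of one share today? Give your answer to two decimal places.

$80.20

Gordon growth model: P₀ = D₁/(r − g). D₁ = 9.11 × (1 + 0.052) = 9.5837.
P₀ = 9.5837 / (0.1715 − 0.052) = 9.5837 / 0.1195 = 80.1985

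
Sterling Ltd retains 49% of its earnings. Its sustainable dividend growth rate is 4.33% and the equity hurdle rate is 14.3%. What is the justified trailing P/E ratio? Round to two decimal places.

5.34

Payout ratio b = 1 − 0.49 = 0.51.
Justified trailing P/E = b(1+g)/(r−g) = 0.51×(1+0.0433)/(0.143−0.0433) = 5.3368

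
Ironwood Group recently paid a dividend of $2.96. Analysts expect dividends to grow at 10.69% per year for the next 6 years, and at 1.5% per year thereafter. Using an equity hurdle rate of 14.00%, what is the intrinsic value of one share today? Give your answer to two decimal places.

Two-stage DDM. Project D₁…D_6 at 0.1069, terminal growth 0.015, discount at r = 0.14.
D_1 = 3.2764
D_2 = 3.6267
D_3 = 4.0144
D_4 = 4.4435
D_5 = 4.9185
D_6 = 5.4443
Terminal value at t=6: TV = D_7/(r−g) = 5.5260/(0.14−0.015) = 44.2077
P₀ = 3.2764/(1+0.14)^1 + 3.6267/(1+0.14)^2 + 4.0144/(1+0.14)^3 + 4.4435/(1+0.14)^4 + 4.9185/(1+0.14)^5 + 5.4443/(1+0.14)^6 + 44.2077/(1+0.14)^6 = 36.1805

$36.18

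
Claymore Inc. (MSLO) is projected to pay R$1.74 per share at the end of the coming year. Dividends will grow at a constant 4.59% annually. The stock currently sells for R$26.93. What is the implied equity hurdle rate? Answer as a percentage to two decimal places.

Rearranging the constant-growth DDM: r = D₁/P₀ + g.
r = 1.7400 / 26.93 + 0.0459 = 0.06461 + 0.0459 = 0.11051

11.05%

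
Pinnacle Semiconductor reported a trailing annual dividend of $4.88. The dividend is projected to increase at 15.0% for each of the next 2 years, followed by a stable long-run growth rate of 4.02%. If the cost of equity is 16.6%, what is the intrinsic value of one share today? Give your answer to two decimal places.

$48.81

Two-stage DDM. Project D₁…D_2 at 0.15, terminal growth 0.0402, discount at r = 0.166.
D_1 = 5.6120
D_2 = 6.4538
Terminal value at t=2: TV = D_3/(r−g) = 6.7132/(0.166−0.0402) = 53.3644
P₀ = 5.6120/(1+0.166)^1 + 6.4538/(1+0.166)^2 + 53.3644/(1+0.166)^2 = 48.8114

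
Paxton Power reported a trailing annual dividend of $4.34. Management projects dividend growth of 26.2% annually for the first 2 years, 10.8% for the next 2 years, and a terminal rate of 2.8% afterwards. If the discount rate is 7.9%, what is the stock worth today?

$149.56

Three-stage DDM. Project D₁…D_4; terminal Gordon value at t=4 with g = 0.028; discount at r = 0.079.
D_1 = 5.4771
D_2 = 6.9121
D_3 = 7.6586
D_4 = 8.4857
TV_4 = 8.7233/(0.079−0.028) = 171.0452
P₀ = Σ Dₜ/(1+r)ᵗ + TV_4/(1+r)^4 = 149.5600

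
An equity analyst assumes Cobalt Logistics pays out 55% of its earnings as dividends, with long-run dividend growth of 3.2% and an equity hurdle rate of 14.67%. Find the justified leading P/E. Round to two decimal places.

4.80

Justified leading P/E = b/(r−g) = 0.55/(0.1467−0.032) = 4.7951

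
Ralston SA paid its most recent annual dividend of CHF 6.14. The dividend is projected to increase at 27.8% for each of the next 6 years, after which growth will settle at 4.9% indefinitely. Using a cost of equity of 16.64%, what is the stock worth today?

CHF 146.27

Two-stage DDM. Project D₁…D_6 at 0.278, terminal growth 0.049, discount at r = 0.1664.
D_1 = 7.8469
D_2 = 10.0284
D_3 = 12.8162
D_4 = 16.3792
D_5 = 20.9326
D_6 = 26.7518
Terminal value at t=6: TV = D_7/(r−g) = 28.0627/(0.1664−0.049) = 239.0347
P₀ = 7.8469/(1+0.1664)^1 + 10.0284/(1+0.1664)^2 + 12.8162/(1+0.1664)^3 + 16.3792/(1+0.1664)^4 + 20.9326/(1+0.1664)^5 + 26.7518/(1+0.1664)^6 + 239.0347/(1+0.1664)^6 = 146.2675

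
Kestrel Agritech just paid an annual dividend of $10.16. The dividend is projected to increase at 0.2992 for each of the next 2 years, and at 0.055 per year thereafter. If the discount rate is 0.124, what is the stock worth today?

$232.86

Two-stage DDM. Project D₁…D_2 at 0.2992, terminal growth 0.055, discount at r = 0.124.
D_1 = 13.1999
D_2 = 17.1493
Terminal value at t=2: TV = D_3/(r−g) = 18.0925/(0.124−0.055) = 262.2099
P₀ = 13.1999/(1+0.124)^1 + 17.1493/(1+0.124)^2 + 262.2099/(1+0.124)^2 = 232.8648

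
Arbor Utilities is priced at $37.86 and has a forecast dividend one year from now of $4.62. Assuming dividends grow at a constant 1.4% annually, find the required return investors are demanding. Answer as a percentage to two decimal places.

Rearranging the constant-growth DDM: r = D₁/P₀ + g.
r = 4.6200 / 37.86 + 0.014 = 0.12203 + 0.014 = 0.13603

13.60%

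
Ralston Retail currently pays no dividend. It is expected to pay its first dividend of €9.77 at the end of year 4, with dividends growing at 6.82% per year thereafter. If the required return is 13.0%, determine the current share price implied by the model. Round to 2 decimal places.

€109.56

Deferred-dividend DDM. At t=3 the remaining stream is a growing perpetuity with first payment D_4 = 9.77.
V_3 = D_4/(r−g) = 9.77/(0.13−0.0682) = 158.0906
P₀ = V_3/(1+r)^3 = 158.0906/(1+0.13)^3 = 109.5647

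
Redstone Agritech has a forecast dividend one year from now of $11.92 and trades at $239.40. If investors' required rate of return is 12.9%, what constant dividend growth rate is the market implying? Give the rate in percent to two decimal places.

7.92%

From P₀ = D₁/(r − g), the implied growth is g = r − D₁/P₀.
g = 0.129 − 11.92/239.40 = 0.129 − 0.04979 = 0.07921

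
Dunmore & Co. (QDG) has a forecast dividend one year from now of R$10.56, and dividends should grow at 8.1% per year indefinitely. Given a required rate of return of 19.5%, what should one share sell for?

Gordon growth model: P₀ = D₁/(r − g), with D₁ = 10.56 given directly.
P₀ = 10.5600 / (0.195 − 0.081) = 10.5600 / 0.114 = 92.6316

R$92.63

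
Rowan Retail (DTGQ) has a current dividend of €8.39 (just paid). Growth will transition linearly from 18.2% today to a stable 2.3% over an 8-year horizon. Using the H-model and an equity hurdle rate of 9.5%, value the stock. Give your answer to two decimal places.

H-model: P₀ = D₀[(1+g_L) + H(g_S−g_L)]/(r−g_L), with H = 8/2 = 4.
P₀ = 8.39 × [(1+0.023) + 4×(0.182−0.023)] / (0.095−0.023)
   = 8.39 × 1.6590 / 0.072 = 193.3196

€193.32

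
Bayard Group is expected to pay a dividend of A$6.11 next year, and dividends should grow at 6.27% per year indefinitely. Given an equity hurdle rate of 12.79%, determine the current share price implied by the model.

Gordon growth model: P₀ = D₁/(r − g), with D₁ = 6.11 given directly.
P₀ = 6.1100 / (0.1279 − 0.0627) = 6.1100 / 0.0652 = 93.7117

A$93.71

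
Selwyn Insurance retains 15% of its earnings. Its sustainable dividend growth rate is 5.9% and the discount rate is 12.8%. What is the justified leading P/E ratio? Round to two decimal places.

Payout ratio b = 1 − 0.15 = 0.85.
Justified leading P/E = b/(r−g) = 0.85/(0.128−0.059) = 12.3188

12.32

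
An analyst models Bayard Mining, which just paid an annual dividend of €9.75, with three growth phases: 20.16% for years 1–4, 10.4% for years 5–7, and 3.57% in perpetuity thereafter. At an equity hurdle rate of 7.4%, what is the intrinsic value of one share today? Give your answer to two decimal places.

Three-stage DDM. Project D₁…D_7; terminal Gordon value at t=7 with g = 0.0357; discount at r = 0.074.
D_1 = 11.7156
D_2 = 14.0775
D_3 = 16.9155
D_4 = 20.3256
D_5 = 22.4395
D_6 = 24.7732
D_7 = 27.3496
TV_7 = 28.3260/(0.074−0.0357) = 739.5827
P₀ = Σ Dₜ/(1+r)ᵗ + TV_7/(1+r)^7 = 549.1826

€549.18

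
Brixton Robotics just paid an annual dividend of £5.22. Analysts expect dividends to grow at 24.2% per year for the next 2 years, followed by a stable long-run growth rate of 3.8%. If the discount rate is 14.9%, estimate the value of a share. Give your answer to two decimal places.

Two-stage DDM. Project D₁…D_2 at 0.242, terminal growth 0.038, discount at r = 0.149.
D_1 = 6.4832
D_2 = 8.0522
Terminal value at t=2: TV = D_3/(r−g) = 8.3582/(0.149−0.038) = 75.2988
P₀ = 6.4832/(1+0.149)^1 + 8.0522/(1+0.149)^2 + 75.2988/(1+0.149)^2 = 68.7776

£68.78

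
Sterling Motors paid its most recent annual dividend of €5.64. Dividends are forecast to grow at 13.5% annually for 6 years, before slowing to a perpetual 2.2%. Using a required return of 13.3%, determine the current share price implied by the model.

€86.53

Two-stage DDM. Project D₁…D_6 at 0.135, terminal growth 0.022, discount at r = 0.133.
D_1 = 6.4014
D_2 = 7.2656
D_3 = 8.2464
D_4 = 9.3597
D_5 = 10.6233
D_6 = 12.0574
Terminal value at t=6: TV = D_7/(r−g) = 12.3227/(0.133−0.022) = 111.0151
P₀ = 6.4014/(1+0.133)^1 + 7.2656/(1+0.133)^2 + 8.2464/(1+0.133)^3 + 9.3597/(1+0.133)^4 + 10.6233/(1+0.133)^5 + 12.0574/(1+0.133)^6 + 111.0151/(1+0.133)^6 = 86.5308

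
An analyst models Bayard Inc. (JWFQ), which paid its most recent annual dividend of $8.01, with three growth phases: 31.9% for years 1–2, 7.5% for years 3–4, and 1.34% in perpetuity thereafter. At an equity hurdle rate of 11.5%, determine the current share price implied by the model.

$145.84

Three-stage DDM. Project D₁…D_4; terminal Gordon value at t=4 with g = 0.0134; discount at r = 0.115.
D_1 = 10.5652
D_2 = 13.9355
D_3 = 14.9806
D_4 = 16.1042
TV_4 = 16.3200/(0.115−0.0134) = 160.6298
P₀ = Σ Dₜ/(1+r)ᵗ + TV_4/(1+r)^4 = 145.8376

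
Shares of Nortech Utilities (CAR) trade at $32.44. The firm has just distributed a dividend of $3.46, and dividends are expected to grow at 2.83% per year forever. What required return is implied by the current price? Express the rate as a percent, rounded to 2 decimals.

Rearranging the constant-growth DDM: r = D₁/P₀ + g.
D₁ = 3.46 × (1 + 0.0283) = 3.5579.
r = 3.5579 / 32.44 + 0.0283 = 0.10968 + 0.0283 = 0.13798

13.80%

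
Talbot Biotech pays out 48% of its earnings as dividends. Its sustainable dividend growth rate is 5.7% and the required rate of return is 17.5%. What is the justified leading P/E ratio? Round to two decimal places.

4.07

Justified leading P/E = b/(r−g) = 0.48/(0.175−0.057) = 4.0678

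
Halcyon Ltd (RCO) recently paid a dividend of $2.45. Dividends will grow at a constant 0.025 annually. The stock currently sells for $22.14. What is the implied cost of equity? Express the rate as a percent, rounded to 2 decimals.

13.84%

Rearranging the constant-growth DDM: r = D₁/P₀ + g.
D₁ = 2.45 × (1 + 0.025) = 2.5112.
r = 2.5112 / 22.14 + 0.025 = 0.11343 + 0.025 = 0.13843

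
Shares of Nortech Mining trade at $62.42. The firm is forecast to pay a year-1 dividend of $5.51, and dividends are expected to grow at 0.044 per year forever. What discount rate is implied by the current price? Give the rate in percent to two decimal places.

13.23%

Rearranging the constant-growth DDM: r = D₁/P₀ + g.
r = 5.5100 / 62.42 + 0.044 = 0.08827 + 0.044 = 0.13227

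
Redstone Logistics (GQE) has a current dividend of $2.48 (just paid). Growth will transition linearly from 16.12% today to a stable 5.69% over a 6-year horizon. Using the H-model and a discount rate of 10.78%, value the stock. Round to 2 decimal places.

$66.74

H-model: P₀ = D₀[(1+g_L) + H(g_S−g_L)]/(r−g_L), with H = 6/2 = 3.
P₀ = 2.48 × [(1+0.0569) + 3×(0.1612−0.0569)] / (0.1078−0.0569)
   = 2.48 × 1.3698 / 0.0509 = 66.7407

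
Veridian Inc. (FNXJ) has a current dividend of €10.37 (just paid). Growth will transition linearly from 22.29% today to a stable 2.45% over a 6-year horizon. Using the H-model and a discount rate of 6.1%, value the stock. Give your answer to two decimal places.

€460.17

H-model: P₀ = D₀[(1+g_L) + H(g_S−g_L)]/(r−g_L), with H = 6/2 = 3.
P₀ = 10.37 × [(1+0.0245) + 3×(0.2229−0.0245)] / (0.061−0.0245)
   = 10.37 × 1.6197 / 0.0365 = 460.1723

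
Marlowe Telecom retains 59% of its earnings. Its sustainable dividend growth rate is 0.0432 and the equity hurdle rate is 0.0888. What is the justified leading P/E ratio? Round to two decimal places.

8.99

Payout ratio b = 1 − 0.59 = 0.41.
Justified leading P/E = b/(r−g) = 0.41/(0.0888−0.0432) = 8.9912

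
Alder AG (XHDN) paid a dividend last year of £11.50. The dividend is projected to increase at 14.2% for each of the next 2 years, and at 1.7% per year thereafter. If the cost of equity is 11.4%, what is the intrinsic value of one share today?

£150.58

Two-stage DDM. Project D₁…D_2 at 0.142, terminal growth 0.017, discount at r = 0.114.
D_1 = 13.1330
D_2 = 14.9979
Terminal value at t=2: TV = D_3/(r−g) = 15.2529/(0.114−0.017) = 157.2459
P₀ = 13.1330/(1+0.114)^1 + 14.9979/(1+0.114)^2 + 157.2459/(1+0.114)^2 = 150.5838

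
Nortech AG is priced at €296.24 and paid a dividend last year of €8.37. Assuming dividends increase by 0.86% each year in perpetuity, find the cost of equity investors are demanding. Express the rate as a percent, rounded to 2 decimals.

3.71%

Rearranging the constant-growth DDM: r = D₁/P₀ + g.
D₁ = 8.37 × (1 + 0.0086) = 8.4420.
r = 8.4420 / 296.24 + 0.0086 = 0.02850 + 0.0086 = 0.03710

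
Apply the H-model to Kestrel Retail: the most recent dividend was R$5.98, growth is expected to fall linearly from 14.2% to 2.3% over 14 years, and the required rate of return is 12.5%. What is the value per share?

R$108.81

H-model: P₀ = D₀[(1+g_L) + H(g_S−g_L)]/(r−g_L), with H = 14/2 = 7.
P₀ = 5.98 × [(1+0.023) + 7×(0.142−0.023)] / (0.125−0.023)
   = 5.98 × 1.8560 / 0.102 = 108.8125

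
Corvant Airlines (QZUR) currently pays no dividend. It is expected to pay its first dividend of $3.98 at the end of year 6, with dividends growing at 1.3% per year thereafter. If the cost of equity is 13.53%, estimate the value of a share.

Deferred-dividend DDM. At t=5 the remaining stream is a growing perpetuity with first payment D_6 = 3.98.
V_5 = D_6/(r−g) = 3.98/(0.1353−0.013) = 32.5429
P₀ = V_5/(1+r)^5 = 32.5429/(1+0.1353)^5 = 17.2545

$17.25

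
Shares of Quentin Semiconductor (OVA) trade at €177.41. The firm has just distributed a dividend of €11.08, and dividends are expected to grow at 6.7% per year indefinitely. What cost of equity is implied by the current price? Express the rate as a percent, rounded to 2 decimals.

13.36%

Rearranging the constant-growth DDM: r = D₁/P₀ + g.
D₁ = 11.08 × (1 + 0.067) = 11.8224.
r = 11.8224 / 177.41 + 0.067 = 0.06664 + 0.067 = 0.13364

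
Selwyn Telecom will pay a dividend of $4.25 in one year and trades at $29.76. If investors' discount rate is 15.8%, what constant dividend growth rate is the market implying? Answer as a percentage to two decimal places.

From P₀ = D₁/(r − g), the implied growth is g = r − D₁/P₀.
g = 0.158 − 4.25/29.76 = 0.158 − 0.14281 = 0.01519

1.52%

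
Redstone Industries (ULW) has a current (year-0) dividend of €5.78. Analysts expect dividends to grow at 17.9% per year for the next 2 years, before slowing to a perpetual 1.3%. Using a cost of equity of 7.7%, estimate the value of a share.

Two-stage DDM. Project D₁…D_2 at 0.179, terminal growth 0.013, discount at r = 0.077.
D_1 = 6.8146
D_2 = 8.0344
Terminal value at t=2: TV = D_3/(r−g) = 8.1389/(0.077−0.013) = 127.1701
P₀ = 6.8146/(1+0.077)^1 + 8.0344/(1+0.077)^2 + 127.1701/(1+0.077)^2 = 122.8902

€122.89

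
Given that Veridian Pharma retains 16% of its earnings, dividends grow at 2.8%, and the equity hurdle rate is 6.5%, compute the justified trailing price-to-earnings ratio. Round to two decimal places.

23.34

Payout ratio b = 1 − 0.16 = 0.84.
Justified trailing P/E = b(1+g)/(r−g) = 0.84×(1+0.028)/(0.065−0.028) = 23.3384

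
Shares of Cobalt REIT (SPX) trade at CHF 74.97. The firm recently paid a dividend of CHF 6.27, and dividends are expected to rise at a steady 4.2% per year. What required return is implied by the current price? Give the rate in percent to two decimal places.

Rearranging the constant-growth DDM: r = D₁/P₀ + g.
D₁ = 6.27 × (1 + 0.042) = 6.5333.
r = 6.5333 / 74.97 + 0.042 = 0.08715 + 0.042 = 0.12915

12.91%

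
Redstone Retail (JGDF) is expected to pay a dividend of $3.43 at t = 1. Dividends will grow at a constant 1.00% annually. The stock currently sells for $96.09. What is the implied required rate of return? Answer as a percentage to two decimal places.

Rearranging the constant-growth DDM: r = D₁/P₀ + g.
r = 3.4300 / 96.09 + 0.01 = 0.03570 + 0.01 = 0.04570

4.57%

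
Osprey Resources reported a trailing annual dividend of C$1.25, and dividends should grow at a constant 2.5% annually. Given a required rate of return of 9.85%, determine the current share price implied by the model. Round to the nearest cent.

Gordon growth model: P₀ = D₁/(r − g). D₁ = 1.25 × (1 + 0.025) = 1.2812.
P₀ = 1.2812 / (0.0985 − 0.025) = 1.2812 / 0.0735 = 17.4320

C$17.43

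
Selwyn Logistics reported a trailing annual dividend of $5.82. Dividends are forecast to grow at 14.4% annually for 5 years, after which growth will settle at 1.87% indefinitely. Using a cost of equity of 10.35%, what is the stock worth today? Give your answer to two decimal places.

$116.19

Two-stage DDM. Project D₁…D_5 at 0.144, terminal growth 0.0187, discount at r = 0.1035.
D_1 = 6.6581
D_2 = 7.6168
D_3 = 8.7137
D_4 = 9.9684
D_5 = 11.4039
Terminal value at t=5: TV = D_6/(r−g) = 11.6171/(0.1035−0.0187) = 136.9946
P₀ = 6.6581/(1+0.1035)^1 + 7.6168/(1+0.1035)^2 + 8.7137/(1+0.1035)^3 + 9.9684/(1+0.1035)^4 + 11.4039/(1+0.1035)^5 + 136.9946/(1+0.1035)^5 = 116.1876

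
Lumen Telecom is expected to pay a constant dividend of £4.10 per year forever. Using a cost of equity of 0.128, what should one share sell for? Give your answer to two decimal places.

Zero-growth DDM (perpetuity): P₀ = D/r = 4.10 / 0.128 = 32.0312

£32.03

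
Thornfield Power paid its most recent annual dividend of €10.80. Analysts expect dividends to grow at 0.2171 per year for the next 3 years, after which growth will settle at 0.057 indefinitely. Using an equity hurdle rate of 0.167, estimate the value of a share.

€152.99

Two-stage DDM. Project D₁…D_3 at 0.2171, terminal growth 0.057, discount at r = 0.167.
D_1 = 13.1447
D_2 = 15.9984
D_3 = 19.4716
Terminal value at t=3: TV = D_4/(r−g) = 20.5815/(0.167−0.057) = 187.1048
P₀ = 13.1447/(1+0.167)^1 + 15.9984/(1+0.167)^2 + 19.4716/(1+0.167)^3 + 187.1048/(1+0.167)^3 = 152.9883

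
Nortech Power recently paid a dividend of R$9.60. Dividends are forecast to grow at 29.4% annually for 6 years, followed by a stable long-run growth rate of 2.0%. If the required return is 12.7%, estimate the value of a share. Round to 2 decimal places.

Two-stage DDM. Project D₁…D_6 at 0.294, terminal growth 0.02, discount at r = 0.127.
D_1 = 12.4224
D_2 = 16.0746
D_3 = 20.8005
D_4 = 26.9159
D_5 = 34.8291
D_6 = 45.0689
Terminal value at t=6: TV = D_7/(r−g) = 45.9703/(0.127−0.02) = 429.6287
P₀ = 12.4224/(1+0.127)^1 + 16.0746/(1+0.127)^2 + 20.8005/(1+0.127)^3 + 26.9159/(1+0.127)^4 + 34.8291/(1+0.127)^5 + 45.0689/(1+0.127)^6 + 429.6287/(1+0.127)^6 = 305.7229

R$305.72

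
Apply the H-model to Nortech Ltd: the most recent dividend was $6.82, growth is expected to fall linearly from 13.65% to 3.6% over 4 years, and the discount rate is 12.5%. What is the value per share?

$94.79

H-model: P₀ = D₀[(1+g_L) + H(g_S−g_L)]/(r−g_L), with H = 4/2 = 2.
P₀ = 6.82 × [(1+0.036) + 2×(0.1365−0.036)] / (0.125−0.036)
   = 6.82 × 1.2370 / 0.089 = 94.7903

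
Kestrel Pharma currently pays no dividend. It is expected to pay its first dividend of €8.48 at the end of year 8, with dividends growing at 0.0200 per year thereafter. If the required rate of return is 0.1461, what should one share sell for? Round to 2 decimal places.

€25.89

Deferred-dividend DDM. At t=7 the remaining stream is a growing perpetuity with first payment D_8 = 8.48.
V_7 = D_8/(r−g) = 8.48/(0.1461−0.02) = 67.2482
P₀ = V_7/(1+r)^7 = 67.2482/(1+0.1461)^7 = 25.8895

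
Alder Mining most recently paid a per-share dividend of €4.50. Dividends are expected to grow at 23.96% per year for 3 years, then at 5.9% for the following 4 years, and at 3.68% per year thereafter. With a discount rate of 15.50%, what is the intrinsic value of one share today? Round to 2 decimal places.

€68.06

Three-stage DDM. Project D₁…D_7; terminal Gordon value at t=7 with g = 0.0368; discount at r = 0.155.
D_1 = 5.5782
D_2 = 6.9147
D_3 = 8.5715
D_4 = 9.0772
D_5 = 9.6128
D_6 = 10.1799
D_7 = 10.7806
TV_7 = 11.1773/(0.155−0.0368) = 94.5624
P₀ = Σ Dₜ/(1+r)ᵗ + TV_7/(1+r)^7 = 68.0591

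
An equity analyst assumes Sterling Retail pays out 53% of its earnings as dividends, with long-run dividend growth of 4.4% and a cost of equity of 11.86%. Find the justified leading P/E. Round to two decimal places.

Justified leading P/E = b/(r−g) = 0.53/(0.1186−0.044) = 7.1046

7.10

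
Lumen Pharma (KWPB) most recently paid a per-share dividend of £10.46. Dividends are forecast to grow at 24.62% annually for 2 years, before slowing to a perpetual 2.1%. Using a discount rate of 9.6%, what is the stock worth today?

£209.52

Two-stage DDM. Project D₁…D_2 at 0.2462, terminal growth 0.021, discount at r = 0.096.
D_1 = 13.0353
D_2 = 16.2445
Terminal value at t=2: TV = D_3/(r−g) = 16.5857/(0.096−0.021) = 221.1422
P₀ = 13.0353/(1+0.096)^1 + 16.2445/(1+0.096)^2 + 221.1422/(1+0.096)^2 = 209.5155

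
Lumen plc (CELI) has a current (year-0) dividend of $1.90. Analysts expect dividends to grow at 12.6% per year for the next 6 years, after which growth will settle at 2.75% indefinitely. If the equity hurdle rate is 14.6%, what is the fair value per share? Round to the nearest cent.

Two-stage DDM. Project D₁…D_6 at 0.126, terminal growth 0.0275, discount at r = 0.146.
D_1 = 2.1394
D_2 = 2.4090
D_3 = 2.7125
D_4 = 3.0543
D_5 = 3.4391
D_6 = 3.8724
Terminal value at t=6: TV = D_7/(r−g) = 3.9789/(0.146−0.0275) = 33.5774
P₀ = 2.1394/(1+0.146)^1 + 2.4090/(1+0.146)^2 + 2.7125/(1+0.146)^3 + 3.0543/(1+0.146)^4 + 3.4391/(1+0.146)^5 + 3.8724/(1+0.146)^6 + 33.5774/(1+0.146)^6 = 25.5467

$25.55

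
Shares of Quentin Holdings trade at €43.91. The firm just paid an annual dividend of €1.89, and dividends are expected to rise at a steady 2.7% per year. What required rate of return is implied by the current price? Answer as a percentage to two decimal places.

Rearranging the constant-growth DDM: r = D₁/P₀ + g.
D₁ = 1.89 × (1 + 0.027) = 1.9410.
r = 1.9410 / 43.91 + 0.027 = 0.04420 + 0.027 = 0.07120

7.12%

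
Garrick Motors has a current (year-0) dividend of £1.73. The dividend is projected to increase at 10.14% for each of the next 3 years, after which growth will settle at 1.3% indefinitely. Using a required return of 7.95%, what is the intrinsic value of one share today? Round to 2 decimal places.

£33.39

Two-stage DDM. Project D₁…D_3 at 0.1014, terminal growth 0.013, discount at r = 0.0795.
D_1 = 1.9054
D_2 = 2.0986
D_3 = 2.3114
Terminal value at t=3: TV = D_4/(r−g) = 2.3415/(0.0795−0.013) = 35.2103
P₀ = 1.9054/(1+0.0795)^1 + 2.0986/(1+0.0795)^2 + 2.3114/(1+0.0795)^3 + 35.2103/(1+0.0795)^3 = 33.3933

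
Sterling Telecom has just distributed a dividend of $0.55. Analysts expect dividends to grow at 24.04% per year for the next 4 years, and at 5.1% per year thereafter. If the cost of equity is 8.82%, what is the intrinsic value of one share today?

Two-stage DDM. Project D₁…D_4 at 0.2404, terminal growth 0.051, discount at r = 0.0882.
D_1 = 0.6822
D_2 = 0.8462
D_3 = 1.0497
D_4 = 1.3020
Terminal value at t=4: TV = D_5/(r−g) = 1.3684/(0.0882−0.051) = 36.7849
P₀ = 0.6822/(1+0.0882)^1 + 0.8462/(1+0.0882)^2 + 1.0497/(1+0.0882)^3 + 1.3020/(1+0.0882)^4 + 36.7849/(1+0.0882)^4 = 29.3168

$29.32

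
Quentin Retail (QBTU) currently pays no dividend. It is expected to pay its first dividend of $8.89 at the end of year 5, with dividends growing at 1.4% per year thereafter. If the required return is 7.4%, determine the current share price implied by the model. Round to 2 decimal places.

$111.36

Deferred-dividend DDM. At t=4 the remaining stream is a growing perpetuity with first payment D_5 = 8.89.
V_4 = D_5/(r−g) = 8.89/(0.074−0.014) = 148.1667
P₀ = V_4/(1+r)^4 = 148.1667/(1+0.074)^4 = 111.3611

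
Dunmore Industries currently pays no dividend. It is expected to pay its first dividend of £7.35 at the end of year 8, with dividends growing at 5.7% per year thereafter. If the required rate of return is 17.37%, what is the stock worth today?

Deferred-dividend DDM. At t=7 the remaining stream is a growing perpetuity with first payment D_8 = 7.35.
V_7 = D_8/(r−g) = 7.35/(0.1737−0.057) = 62.9820
P₀ = V_7/(1+r)^7 = 62.9820/(1+0.1737)^7 = 20.5266

£20.53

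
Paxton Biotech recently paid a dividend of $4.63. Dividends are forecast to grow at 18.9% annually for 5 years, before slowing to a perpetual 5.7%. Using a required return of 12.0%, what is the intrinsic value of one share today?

$132.54

Two-stage DDM. Project D₁…D_5 at 0.189, terminal growth 0.057, discount at r = 0.12.
D_1 = 5.5051
D_2 = 6.5455
D_3 = 7.7826
D_4 = 9.2536
D_5 = 11.0025
Terminal value at t=5: TV = D_6/(r−g) = 11.6296/(0.12−0.057) = 184.5970
P₀ = 5.5051/(1+0.12)^1 + 6.5455/(1+0.12)^2 + 7.7826/(1+0.12)^3 + 9.2536/(1+0.12)^4 + 11.0025/(1+0.12)^5 + 184.5970/(1+0.12)^5 = 132.5420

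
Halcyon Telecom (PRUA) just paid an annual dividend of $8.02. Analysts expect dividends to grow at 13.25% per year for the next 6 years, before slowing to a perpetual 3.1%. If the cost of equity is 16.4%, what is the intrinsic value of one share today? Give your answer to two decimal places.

Two-stage DDM. Project D₁…D_6 at 0.1325, terminal growth 0.031, discount at r = 0.164.
D_1 = 9.0826
D_2 = 10.2861
D_3 = 11.6490
D_4 = 13.1925
D_5 = 14.9405
D_6 = 16.9201
Terminal value at t=6: TV = D_7/(r−g) = 17.4447/(0.164−0.031) = 131.1628
P₀ = 9.0826/(1+0.164)^1 + 10.2861/(1+0.164)^2 + 11.6490/(1+0.164)^3 + 13.1925/(1+0.164)^4 + 14.9405/(1+0.164)^5 + 16.9201/(1+0.164)^6 + 131.1628/(1+0.164)^6 = 96.4966

$96.50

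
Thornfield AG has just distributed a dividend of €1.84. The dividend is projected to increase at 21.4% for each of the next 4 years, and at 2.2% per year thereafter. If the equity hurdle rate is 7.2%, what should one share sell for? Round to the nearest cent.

Two-stage DDM. Project D₁…D_4 at 0.214, terminal growth 0.022, discount at r = 0.072.
D_1 = 2.2338
D_2 = 2.7118
D_3 = 3.2921
D_4 = 3.9966
Terminal value at t=4: TV = D_5/(r−g) = 4.0845/(0.072−0.022) = 81.6909
P₀ = 2.2338/(1+0.072)^1 + 2.7118/(1+0.072)^2 + 3.2921/(1+0.072)^3 + 3.9966/(1+0.072)^4 + 81.6909/(1+0.072)^4 = 71.9999

€72.00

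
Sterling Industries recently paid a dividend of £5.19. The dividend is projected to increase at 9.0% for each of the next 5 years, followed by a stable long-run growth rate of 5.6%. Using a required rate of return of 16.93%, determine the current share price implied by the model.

Two-stage DDM. Project D₁…D_5 at 0.09, terminal growth 0.056, discount at r = 0.1693.
D_1 = 5.6571
D_2 = 6.1662
D_3 = 6.7212
D_4 = 7.3261
D_5 = 7.9855
Terminal value at t=5: TV = D_6/(r−g) = 8.4326/(0.1693−0.056) = 74.4276
P₀ = 5.6571/(1+0.1693)^1 + 6.1662/(1+0.1693)^2 + 6.7212/(1+0.1693)^3 + 7.3261/(1+0.1693)^4 + 7.9855/(1+0.1693)^5 + 74.4276/(1+0.1693)^5 = 55.1731

£55.17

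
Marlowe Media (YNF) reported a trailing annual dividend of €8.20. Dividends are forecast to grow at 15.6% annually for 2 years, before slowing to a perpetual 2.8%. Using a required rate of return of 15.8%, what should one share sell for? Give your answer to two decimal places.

€80.98

Two-stage DDM. Project D₁…D_2 at 0.156, terminal growth 0.028, discount at r = 0.158.
D_1 = 9.4792
D_2 = 10.9580
Terminal value at t=2: TV = D_3/(r−g) = 11.2648/(0.158−0.028) = 86.6521
P₀ = 9.4792/(1+0.158)^1 + 10.9580/(1+0.158)^2 + 86.6521/(1+0.158)^2 = 80.9768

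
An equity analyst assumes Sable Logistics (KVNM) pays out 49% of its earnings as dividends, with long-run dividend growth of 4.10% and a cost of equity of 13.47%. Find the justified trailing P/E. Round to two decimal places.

Justified trailing P/E = b(1+g)/(r−g) = 0.49×(1+0.041)/(0.1347−0.041) = 5.4439

5.44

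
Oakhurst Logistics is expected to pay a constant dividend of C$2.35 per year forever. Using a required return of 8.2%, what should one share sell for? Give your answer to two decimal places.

Zero-growth DDM (perpetuity): P₀ = D/r = 2.35 / 0.082 = 28.6585

C$28.66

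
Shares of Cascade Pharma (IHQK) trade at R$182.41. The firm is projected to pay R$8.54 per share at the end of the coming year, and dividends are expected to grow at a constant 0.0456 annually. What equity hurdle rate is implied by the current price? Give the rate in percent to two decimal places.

Rearranging the constant-growth DDM: r = D₁/P₀ + g.
r = 8.5400 / 182.41 + 0.0456 = 0.04682 + 0.0456 = 0.09242

9.24%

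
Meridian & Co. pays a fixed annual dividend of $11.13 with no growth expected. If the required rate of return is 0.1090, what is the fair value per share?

$102.11

Zero-growth DDM (perpetuity): P₀ = D/r = 11.13 / 0.109 = 102.1101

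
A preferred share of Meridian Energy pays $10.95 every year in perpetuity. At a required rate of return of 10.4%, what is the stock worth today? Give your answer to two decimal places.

Zero-growth DDM (perpetuity): P₀ = D/r = 10.95 / 0.104 = 105.2885

$105.29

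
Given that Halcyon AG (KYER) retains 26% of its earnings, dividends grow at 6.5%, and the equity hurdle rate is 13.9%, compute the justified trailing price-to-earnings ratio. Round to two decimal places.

Payout ratio b = 1 − 0.26 = 0.74.
Justified trailing P/E = b(1+g)/(r−g) = 0.74×(1+0.065)/(0.139−0.065) = 10.6500

10.65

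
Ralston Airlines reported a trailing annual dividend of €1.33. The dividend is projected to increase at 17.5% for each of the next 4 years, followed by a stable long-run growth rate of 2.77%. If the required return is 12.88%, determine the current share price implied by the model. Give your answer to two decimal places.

€21.76

Two-stage DDM. Project D₁…D_4 at 0.175, terminal growth 0.0277, discount at r = 0.1288.
D_1 = 1.5628
D_2 = 1.8362
D_3 = 2.1576
D_4 = 2.5351
Terminal value at t=4: TV = D_5/(r−g) = 2.6054/(0.1288−0.0277) = 25.7702
P₀ = 1.5628/(1+0.1288)^1 + 1.8362/(1+0.1288)^2 + 2.1576/(1+0.1288)^3 + 2.5351/(1+0.1288)^4 + 25.7702/(1+0.1288)^4 = 21.7598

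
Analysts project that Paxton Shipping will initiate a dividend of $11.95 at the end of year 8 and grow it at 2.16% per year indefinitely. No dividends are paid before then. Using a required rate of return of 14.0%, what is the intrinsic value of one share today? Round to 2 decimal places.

$40.34

Deferred-dividend DDM. At t=7 the remaining stream is a growing perpetuity with first payment D_8 = 11.95.
V_7 = D_8/(r−g) = 11.95/(0.14−0.0216) = 100.9291
P₀ = V_7/(1+r)^7 = 100.9291/(1+0.14)^7 = 40.3350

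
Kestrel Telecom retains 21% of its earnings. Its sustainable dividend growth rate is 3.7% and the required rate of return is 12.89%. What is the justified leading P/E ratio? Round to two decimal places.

8.60

Payout ratio b = 1 − 0.21 = 0.79.
Justified leading P/E = b/(r−g) = 0.79/(0.1289−0.037) = 8.5963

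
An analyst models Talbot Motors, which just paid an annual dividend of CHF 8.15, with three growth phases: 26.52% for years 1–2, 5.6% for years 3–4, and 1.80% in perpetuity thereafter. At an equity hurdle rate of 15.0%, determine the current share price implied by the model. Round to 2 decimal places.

Three-stage DDM. Project D₁…D_4; terminal Gordon value at t=4 with g = 0.018; discount at r = 0.15.
D_1 = 10.3114
D_2 = 13.0460
D_3 = 13.7765
D_4 = 14.5480
TV_4 = 14.8099/(0.15−0.018) = 112.1961
P₀ = Σ Dₜ/(1+r)ᵗ + TV_4/(1+r)^4 = 100.3557

CHF 100.36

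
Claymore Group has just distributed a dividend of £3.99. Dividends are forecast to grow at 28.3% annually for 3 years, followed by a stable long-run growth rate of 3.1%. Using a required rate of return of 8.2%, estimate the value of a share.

Two-stage DDM. Project D₁…D_3 at 0.283, terminal growth 0.031, discount at r = 0.082.
D_1 = 5.1192
D_2 = 6.5679
D_3 = 8.4266
Terminal value at t=3: TV = D_4/(r−g) = 8.6878/(0.082−0.031) = 170.3497
P₀ = 5.1192/(1+0.082)^1 + 6.5679/(1+0.082)^2 + 8.4266/(1+0.082)^3 + 170.3497/(1+0.082)^3 = 151.4742

£151.47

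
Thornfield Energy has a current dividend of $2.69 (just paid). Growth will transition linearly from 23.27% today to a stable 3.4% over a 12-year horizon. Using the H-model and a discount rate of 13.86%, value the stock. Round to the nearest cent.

$57.25

H-model: P₀ = D₀[(1+g_L) + H(g_S−g_L)]/(r−g_L), with H = 12/2 = 6.
P₀ = 2.69 × [(1+0.034) + 6×(0.2327−0.034)] / (0.1386−0.034)
   = 2.69 × 2.2262 / 0.1046 = 57.2512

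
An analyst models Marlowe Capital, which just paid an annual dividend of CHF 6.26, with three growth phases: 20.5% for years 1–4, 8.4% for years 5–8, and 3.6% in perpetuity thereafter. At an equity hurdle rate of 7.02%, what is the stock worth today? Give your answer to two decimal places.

CHF 396.36

Three-stage DDM. Project D₁…D_8; terminal Gordon value at t=8 with g = 0.036; discount at r = 0.0702.
D_1 = 7.5433
D_2 = 9.0897
D_3 = 10.9531
D_4 = 13.1984
D_5 = 14.3071
D_6 = 15.5089
D_7 = 16.8117
D_8 = 18.2238
TV_8 = 18.8799/(0.0702−0.036) = 552.0435
P₀ = Σ Dₜ/(1+r)ᵗ + TV_8/(1+r)^8 = 396.3568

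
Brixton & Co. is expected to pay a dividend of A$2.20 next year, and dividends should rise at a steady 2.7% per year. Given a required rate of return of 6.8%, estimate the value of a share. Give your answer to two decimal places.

Gordon growth model: P₀ = D₁/(r − g), with D₁ = 2.20 given directly.
P₀ = 2.2000 / (0.068 − 0.027) = 2.2000 / 0.041 = 53.6585

A$53.66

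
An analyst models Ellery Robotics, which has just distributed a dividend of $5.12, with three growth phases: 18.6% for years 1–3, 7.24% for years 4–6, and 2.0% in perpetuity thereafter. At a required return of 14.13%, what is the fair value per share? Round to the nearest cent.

Three-stage DDM. Project D₁…D_6; terminal Gordon value at t=6 with g = 0.02; discount at r = 0.1413.
D_1 = 6.0723
D_2 = 7.2018
D_3 = 8.5413
D_4 = 9.1597
D_5 = 9.8229
D_6 = 10.5340
TV_6 = 10.7447/(0.1413−0.02) = 88.5796
P₀ = Σ Dₜ/(1+r)ᵗ + TV_6/(1+r)^6 = 71.9133

$71.91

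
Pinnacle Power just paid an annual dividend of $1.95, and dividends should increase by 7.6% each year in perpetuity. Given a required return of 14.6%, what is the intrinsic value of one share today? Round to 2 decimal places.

$29.97

Gordon growth model: P₀ = D₁/(r − g). D₁ = 1.95 × (1 + 0.076) = 2.0982.
P₀ = 2.0982 / (0.146 − 0.076) = 2.0982 / 0.07 = 29.9743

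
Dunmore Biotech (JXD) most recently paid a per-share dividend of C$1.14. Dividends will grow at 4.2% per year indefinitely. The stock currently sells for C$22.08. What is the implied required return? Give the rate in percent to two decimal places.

Rearranging the constant-growth DDM: r = D₁/P₀ + g.
D₁ = 1.14 × (1 + 0.042) = 1.1879.
r = 1.1879 / 22.08 + 0.042 = 0.05380 + 0.042 = 0.09580

9.58%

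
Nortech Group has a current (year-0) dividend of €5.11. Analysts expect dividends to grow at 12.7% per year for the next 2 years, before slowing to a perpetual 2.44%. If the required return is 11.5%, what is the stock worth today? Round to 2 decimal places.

Two-stage DDM. Project D₁…D_2 at 0.127, terminal growth 0.0244, discount at r = 0.115.
D_1 = 5.7590
D_2 = 6.4904
Terminal value at t=2: TV = D_3/(r−g) = 6.6487/(0.115−0.0244) = 73.3855
P₀ = 5.7590/(1+0.115)^1 + 6.4904/(1+0.115)^2 + 73.3855/(1+0.115)^2 = 69.4139

€69.41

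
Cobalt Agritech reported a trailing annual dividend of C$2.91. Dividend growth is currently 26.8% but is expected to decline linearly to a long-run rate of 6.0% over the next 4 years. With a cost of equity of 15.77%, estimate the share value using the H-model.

H-model: P₀ = D₀[(1+g_L) + H(g_S−g_L)]/(r−g_L), with H = 4/2 = 2.
P₀ = 2.91 × [(1+0.06) + 2×(0.268−0.06)] / (0.1577−0.06)
   = 2.91 × 1.4760 / 0.0977 = 43.9627

C$43.96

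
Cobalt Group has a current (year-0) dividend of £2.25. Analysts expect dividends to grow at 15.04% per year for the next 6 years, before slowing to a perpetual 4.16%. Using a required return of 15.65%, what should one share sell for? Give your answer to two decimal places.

£33.01

Two-stage DDM. Project D₁…D_6 at 0.1504, terminal growth 0.0416, discount at r = 0.1565.
D_1 = 2.5884
D_2 = 2.9777
D_3 = 3.4255
D_4 = 3.9407
D_5 = 4.5334
D_6 = 5.2153
Terminal value at t=6: TV = D_7/(r−g) = 5.4322/(0.1565−0.0416) = 47.2777
P₀ = 2.5884/(1+0.1565)^1 + 2.9777/(1+0.1565)^2 + 3.4255/(1+0.1565)^3 + 3.9407/(1+0.1565)^4 + 4.5334/(1+0.1565)^5 + 5.2153/(1+0.1565)^6 + 47.2777/(1+0.1565)^6 = 33.0128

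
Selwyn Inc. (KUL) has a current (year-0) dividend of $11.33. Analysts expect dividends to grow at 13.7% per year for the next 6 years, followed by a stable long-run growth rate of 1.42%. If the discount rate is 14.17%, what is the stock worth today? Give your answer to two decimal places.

Two-stage DDM. Project D₁…D_6 at 0.137, terminal growth 0.0142, discount at r = 0.1417.
D_1 = 12.8822
D_2 = 14.6471
D_3 = 16.6537
D_4 = 18.9353
D_5 = 21.5294
D_6 = 24.4789
Terminal value at t=6: TV = D_7/(r−g) = 24.8265/(0.1417−0.0142) = 194.7180
P₀ = 12.8822/(1+0.1417)^1 + 14.6471/(1+0.1417)^2 + 16.6537/(1+0.1417)^3 + 18.9353/(1+0.1417)^4 + 21.5294/(1+0.1417)^5 + 24.4789/(1+0.1417)^6 + 194.7180/(1+0.1417)^6 = 154.9285

$154.93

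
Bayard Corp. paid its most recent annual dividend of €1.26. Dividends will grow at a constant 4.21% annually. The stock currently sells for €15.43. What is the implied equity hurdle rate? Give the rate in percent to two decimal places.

12.72%

Rearranging the constant-growth DDM: r = D₁/P₀ + g.
D₁ = 1.26 × (1 + 0.0421) = 1.3130.
r = 1.3130 / 15.43 + 0.0421 = 0.08510 + 0.0421 = 0.12720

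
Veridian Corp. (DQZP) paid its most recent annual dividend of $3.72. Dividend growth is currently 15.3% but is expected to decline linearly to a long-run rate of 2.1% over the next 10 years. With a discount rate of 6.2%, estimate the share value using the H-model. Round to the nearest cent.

$152.52

H-model: P₀ = D₀[(1+g_L) + H(g_S−g_L)]/(r−g_L), with H = 10/2 = 5.
P₀ = 3.72 × [(1+0.021) + 5×(0.153−0.021)] / (0.062−0.021)
   = 3.72 × 1.6810 / 0.041 = 152.5200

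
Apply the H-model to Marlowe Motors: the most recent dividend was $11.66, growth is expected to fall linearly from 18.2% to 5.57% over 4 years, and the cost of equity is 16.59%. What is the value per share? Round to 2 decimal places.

H-model: P₀ = D₀[(1+g_L) + H(g_S−g_L)]/(r−g_L), with H = 4/2 = 2.
P₀ = 11.66 × [(1+0.0557) + 2×(0.182−0.0557)] / (0.1659−0.0557)
   = 11.66 × 1.3083 / 0.1102 = 138.4281

$138.43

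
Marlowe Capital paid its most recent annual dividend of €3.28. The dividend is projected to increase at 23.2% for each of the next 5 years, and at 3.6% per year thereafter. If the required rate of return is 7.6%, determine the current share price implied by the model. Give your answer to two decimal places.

Two-stage DDM. Project D₁…D_5 at 0.232, terminal growth 0.036, discount at r = 0.076.
D_1 = 4.0410
D_2 = 4.9785
D_3 = 6.1335
D_4 = 7.5564
D_5 = 9.3095
Terminal value at t=5: TV = D_6/(r−g) = 9.6447/(0.076−0.036) = 241.1166
P₀ = 4.0410/(1+0.076)^1 + 4.9785/(1+0.076)^2 + 6.1335/(1+0.076)^3 + 7.5564/(1+0.076)^4 + 9.3095/(1+0.076)^5 + 241.1166/(1+0.076)^5 = 192.2437

€192.24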